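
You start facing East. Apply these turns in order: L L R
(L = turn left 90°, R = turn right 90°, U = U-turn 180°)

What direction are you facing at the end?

Answer: Final heading: North

Derivation:
Start: East
  L (left (90° counter-clockwise)) -> North
  L (left (90° counter-clockwise)) -> West
  R (right (90° clockwise)) -> North
Final: North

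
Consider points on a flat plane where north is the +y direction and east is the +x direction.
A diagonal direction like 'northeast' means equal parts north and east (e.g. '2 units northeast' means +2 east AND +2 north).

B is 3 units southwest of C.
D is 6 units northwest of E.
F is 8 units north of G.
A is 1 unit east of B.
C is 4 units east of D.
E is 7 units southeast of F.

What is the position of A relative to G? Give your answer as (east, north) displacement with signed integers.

Answer: A is at (east=3, north=4) relative to G.

Derivation:
Place G at the origin (east=0, north=0).
  F is 8 units north of G: delta (east=+0, north=+8); F at (east=0, north=8).
  E is 7 units southeast of F: delta (east=+7, north=-7); E at (east=7, north=1).
  D is 6 units northwest of E: delta (east=-6, north=+6); D at (east=1, north=7).
  C is 4 units east of D: delta (east=+4, north=+0); C at (east=5, north=7).
  B is 3 units southwest of C: delta (east=-3, north=-3); B at (east=2, north=4).
  A is 1 unit east of B: delta (east=+1, north=+0); A at (east=3, north=4).
Therefore A relative to G: (east=3, north=4).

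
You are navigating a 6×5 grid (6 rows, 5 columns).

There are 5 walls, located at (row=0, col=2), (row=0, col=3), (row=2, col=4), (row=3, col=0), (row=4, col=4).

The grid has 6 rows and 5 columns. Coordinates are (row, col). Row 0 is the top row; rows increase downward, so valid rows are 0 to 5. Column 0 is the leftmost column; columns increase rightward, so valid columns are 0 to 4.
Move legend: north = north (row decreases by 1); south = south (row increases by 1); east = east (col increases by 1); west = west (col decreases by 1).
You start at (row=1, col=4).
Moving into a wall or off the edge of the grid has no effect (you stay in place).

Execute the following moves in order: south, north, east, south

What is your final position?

Start: (row=1, col=4)
  south (south): blocked, stay at (row=1, col=4)
  north (north): (row=1, col=4) -> (row=0, col=4)
  east (east): blocked, stay at (row=0, col=4)
  south (south): (row=0, col=4) -> (row=1, col=4)
Final: (row=1, col=4)

Answer: Final position: (row=1, col=4)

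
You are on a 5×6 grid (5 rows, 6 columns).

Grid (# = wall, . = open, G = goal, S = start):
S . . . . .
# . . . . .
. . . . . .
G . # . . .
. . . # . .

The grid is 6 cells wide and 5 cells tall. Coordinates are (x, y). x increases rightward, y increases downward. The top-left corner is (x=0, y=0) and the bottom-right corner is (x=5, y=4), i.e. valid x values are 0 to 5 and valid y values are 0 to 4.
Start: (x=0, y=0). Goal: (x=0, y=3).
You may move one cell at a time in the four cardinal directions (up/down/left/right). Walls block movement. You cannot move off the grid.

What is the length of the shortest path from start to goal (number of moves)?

Answer: Shortest path length: 5

Derivation:
BFS from (x=0, y=0) until reaching (x=0, y=3):
  Distance 0: (x=0, y=0)
  Distance 1: (x=1, y=0)
  Distance 2: (x=2, y=0), (x=1, y=1)
  Distance 3: (x=3, y=0), (x=2, y=1), (x=1, y=2)
  Distance 4: (x=4, y=0), (x=3, y=1), (x=0, y=2), (x=2, y=2), (x=1, y=3)
  Distance 5: (x=5, y=0), (x=4, y=1), (x=3, y=2), (x=0, y=3), (x=1, y=4)  <- goal reached here
One shortest path (5 moves): (x=0, y=0) -> (x=1, y=0) -> (x=1, y=1) -> (x=1, y=2) -> (x=0, y=2) -> (x=0, y=3)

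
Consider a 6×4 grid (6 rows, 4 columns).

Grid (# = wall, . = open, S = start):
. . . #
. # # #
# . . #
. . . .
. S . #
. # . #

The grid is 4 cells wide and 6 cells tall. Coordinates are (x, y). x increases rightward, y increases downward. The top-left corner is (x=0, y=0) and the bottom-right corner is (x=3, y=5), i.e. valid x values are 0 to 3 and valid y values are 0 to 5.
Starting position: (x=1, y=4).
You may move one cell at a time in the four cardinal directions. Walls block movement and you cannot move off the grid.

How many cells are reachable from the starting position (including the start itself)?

BFS flood-fill from (x=1, y=4):
  Distance 0: (x=1, y=4)
  Distance 1: (x=1, y=3), (x=0, y=4), (x=2, y=4)
  Distance 2: (x=1, y=2), (x=0, y=3), (x=2, y=3), (x=0, y=5), (x=2, y=5)
  Distance 3: (x=2, y=2), (x=3, y=3)
Total reachable: 11 (grid has 15 open cells total)

Answer: Reachable cells: 11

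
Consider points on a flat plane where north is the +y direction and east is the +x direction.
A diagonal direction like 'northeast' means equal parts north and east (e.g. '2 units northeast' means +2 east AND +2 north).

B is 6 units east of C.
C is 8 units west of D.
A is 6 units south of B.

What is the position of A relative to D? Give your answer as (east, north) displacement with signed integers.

Answer: A is at (east=-2, north=-6) relative to D.

Derivation:
Place D at the origin (east=0, north=0).
  C is 8 units west of D: delta (east=-8, north=+0); C at (east=-8, north=0).
  B is 6 units east of C: delta (east=+6, north=+0); B at (east=-2, north=0).
  A is 6 units south of B: delta (east=+0, north=-6); A at (east=-2, north=-6).
Therefore A relative to D: (east=-2, north=-6).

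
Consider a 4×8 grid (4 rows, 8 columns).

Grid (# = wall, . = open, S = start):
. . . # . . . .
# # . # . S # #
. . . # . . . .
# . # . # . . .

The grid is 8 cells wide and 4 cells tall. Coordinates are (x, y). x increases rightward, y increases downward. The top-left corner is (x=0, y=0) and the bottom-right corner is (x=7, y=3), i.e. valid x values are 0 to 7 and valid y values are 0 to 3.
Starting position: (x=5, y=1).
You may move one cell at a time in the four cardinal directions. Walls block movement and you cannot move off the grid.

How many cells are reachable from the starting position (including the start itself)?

Answer: Reachable cells: 13

Derivation:
BFS flood-fill from (x=5, y=1):
  Distance 0: (x=5, y=1)
  Distance 1: (x=5, y=0), (x=4, y=1), (x=5, y=2)
  Distance 2: (x=4, y=0), (x=6, y=0), (x=4, y=2), (x=6, y=2), (x=5, y=3)
  Distance 3: (x=7, y=0), (x=7, y=2), (x=6, y=3)
  Distance 4: (x=7, y=3)
Total reachable: 13 (grid has 22 open cells total)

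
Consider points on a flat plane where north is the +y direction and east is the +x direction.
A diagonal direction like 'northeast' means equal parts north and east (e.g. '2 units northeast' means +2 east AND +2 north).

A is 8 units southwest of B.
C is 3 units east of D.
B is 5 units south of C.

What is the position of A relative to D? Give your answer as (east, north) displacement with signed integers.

Place D at the origin (east=0, north=0).
  C is 3 units east of D: delta (east=+3, north=+0); C at (east=3, north=0).
  B is 5 units south of C: delta (east=+0, north=-5); B at (east=3, north=-5).
  A is 8 units southwest of B: delta (east=-8, north=-8); A at (east=-5, north=-13).
Therefore A relative to D: (east=-5, north=-13).

Answer: A is at (east=-5, north=-13) relative to D.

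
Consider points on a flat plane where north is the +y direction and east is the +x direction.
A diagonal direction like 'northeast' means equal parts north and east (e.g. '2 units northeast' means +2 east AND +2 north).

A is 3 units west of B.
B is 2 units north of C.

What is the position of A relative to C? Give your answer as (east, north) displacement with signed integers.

Answer: A is at (east=-3, north=2) relative to C.

Derivation:
Place C at the origin (east=0, north=0).
  B is 2 units north of C: delta (east=+0, north=+2); B at (east=0, north=2).
  A is 3 units west of B: delta (east=-3, north=+0); A at (east=-3, north=2).
Therefore A relative to C: (east=-3, north=2).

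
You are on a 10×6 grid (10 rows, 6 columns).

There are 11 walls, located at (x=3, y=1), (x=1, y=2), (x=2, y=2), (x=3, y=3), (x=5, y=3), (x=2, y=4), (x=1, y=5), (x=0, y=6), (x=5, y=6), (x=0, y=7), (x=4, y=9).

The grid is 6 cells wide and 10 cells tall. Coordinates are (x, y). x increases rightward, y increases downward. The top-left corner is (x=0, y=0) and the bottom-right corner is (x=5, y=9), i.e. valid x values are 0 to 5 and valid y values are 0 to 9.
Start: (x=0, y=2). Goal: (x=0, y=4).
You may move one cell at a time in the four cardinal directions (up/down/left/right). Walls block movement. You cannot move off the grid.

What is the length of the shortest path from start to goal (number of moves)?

BFS from (x=0, y=2) until reaching (x=0, y=4):
  Distance 0: (x=0, y=2)
  Distance 1: (x=0, y=1), (x=0, y=3)
  Distance 2: (x=0, y=0), (x=1, y=1), (x=1, y=3), (x=0, y=4)  <- goal reached here
One shortest path (2 moves): (x=0, y=2) -> (x=0, y=3) -> (x=0, y=4)

Answer: Shortest path length: 2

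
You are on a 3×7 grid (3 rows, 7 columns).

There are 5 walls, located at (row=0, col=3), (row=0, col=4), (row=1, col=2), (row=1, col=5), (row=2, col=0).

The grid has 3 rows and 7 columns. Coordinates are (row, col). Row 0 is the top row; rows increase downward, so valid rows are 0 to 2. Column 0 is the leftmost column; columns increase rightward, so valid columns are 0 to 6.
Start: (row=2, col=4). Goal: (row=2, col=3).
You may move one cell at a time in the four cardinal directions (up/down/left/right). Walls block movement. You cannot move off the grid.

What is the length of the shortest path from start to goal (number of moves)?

BFS from (row=2, col=4) until reaching (row=2, col=3):
  Distance 0: (row=2, col=4)
  Distance 1: (row=1, col=4), (row=2, col=3), (row=2, col=5)  <- goal reached here
One shortest path (1 moves): (row=2, col=4) -> (row=2, col=3)

Answer: Shortest path length: 1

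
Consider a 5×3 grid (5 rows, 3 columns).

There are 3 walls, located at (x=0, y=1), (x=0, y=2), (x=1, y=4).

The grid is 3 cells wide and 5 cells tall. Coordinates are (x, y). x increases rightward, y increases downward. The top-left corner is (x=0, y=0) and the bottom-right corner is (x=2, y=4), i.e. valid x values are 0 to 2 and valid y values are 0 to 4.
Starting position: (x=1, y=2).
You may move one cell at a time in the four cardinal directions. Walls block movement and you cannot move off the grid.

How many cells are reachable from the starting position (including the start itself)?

BFS flood-fill from (x=1, y=2):
  Distance 0: (x=1, y=2)
  Distance 1: (x=1, y=1), (x=2, y=2), (x=1, y=3)
  Distance 2: (x=1, y=0), (x=2, y=1), (x=0, y=3), (x=2, y=3)
  Distance 3: (x=0, y=0), (x=2, y=0), (x=0, y=4), (x=2, y=4)
Total reachable: 12 (grid has 12 open cells total)

Answer: Reachable cells: 12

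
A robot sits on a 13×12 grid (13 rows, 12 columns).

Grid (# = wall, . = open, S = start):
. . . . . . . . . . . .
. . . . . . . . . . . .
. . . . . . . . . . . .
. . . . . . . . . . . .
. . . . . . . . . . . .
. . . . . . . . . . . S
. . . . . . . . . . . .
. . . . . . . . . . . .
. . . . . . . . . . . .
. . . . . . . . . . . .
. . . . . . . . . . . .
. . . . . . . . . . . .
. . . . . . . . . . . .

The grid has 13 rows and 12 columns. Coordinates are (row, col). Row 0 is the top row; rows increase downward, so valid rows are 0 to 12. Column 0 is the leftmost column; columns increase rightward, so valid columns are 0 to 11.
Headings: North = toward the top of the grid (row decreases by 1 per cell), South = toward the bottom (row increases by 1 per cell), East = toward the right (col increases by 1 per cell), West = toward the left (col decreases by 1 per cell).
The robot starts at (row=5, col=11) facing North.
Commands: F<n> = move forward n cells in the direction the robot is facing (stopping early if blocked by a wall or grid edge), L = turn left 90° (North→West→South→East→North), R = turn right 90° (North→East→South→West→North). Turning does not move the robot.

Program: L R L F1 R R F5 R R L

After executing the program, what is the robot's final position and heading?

Answer: Final position: (row=5, col=11), facing South

Derivation:
Start: (row=5, col=11), facing North
  L: turn left, now facing West
  R: turn right, now facing North
  L: turn left, now facing West
  F1: move forward 1, now at (row=5, col=10)
  R: turn right, now facing North
  R: turn right, now facing East
  F5: move forward 1/5 (blocked), now at (row=5, col=11)
  R: turn right, now facing South
  R: turn right, now facing West
  L: turn left, now facing South
Final: (row=5, col=11), facing South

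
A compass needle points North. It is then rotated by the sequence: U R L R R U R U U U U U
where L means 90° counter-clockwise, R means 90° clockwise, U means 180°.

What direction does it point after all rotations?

Answer: Final heading: East

Derivation:
Start: North
  U (U-turn (180°)) -> South
  R (right (90° clockwise)) -> West
  L (left (90° counter-clockwise)) -> South
  R (right (90° clockwise)) -> West
  R (right (90° clockwise)) -> North
  U (U-turn (180°)) -> South
  R (right (90° clockwise)) -> West
  U (U-turn (180°)) -> East
  U (U-turn (180°)) -> West
  U (U-turn (180°)) -> East
  U (U-turn (180°)) -> West
  U (U-turn (180°)) -> East
Final: East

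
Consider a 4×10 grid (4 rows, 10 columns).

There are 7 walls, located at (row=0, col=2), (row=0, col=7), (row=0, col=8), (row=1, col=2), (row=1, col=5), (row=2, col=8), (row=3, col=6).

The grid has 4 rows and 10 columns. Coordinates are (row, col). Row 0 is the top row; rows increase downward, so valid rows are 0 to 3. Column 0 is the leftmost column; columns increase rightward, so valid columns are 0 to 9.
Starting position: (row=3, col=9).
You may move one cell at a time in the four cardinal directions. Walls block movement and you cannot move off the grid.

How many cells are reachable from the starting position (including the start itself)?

BFS flood-fill from (row=3, col=9):
  Distance 0: (row=3, col=9)
  Distance 1: (row=2, col=9), (row=3, col=8)
  Distance 2: (row=1, col=9), (row=3, col=7)
  Distance 3: (row=0, col=9), (row=1, col=8), (row=2, col=7)
  Distance 4: (row=1, col=7), (row=2, col=6)
  Distance 5: (row=1, col=6), (row=2, col=5)
  Distance 6: (row=0, col=6), (row=2, col=4), (row=3, col=5)
  Distance 7: (row=0, col=5), (row=1, col=4), (row=2, col=3), (row=3, col=4)
  Distance 8: (row=0, col=4), (row=1, col=3), (row=2, col=2), (row=3, col=3)
  Distance 9: (row=0, col=3), (row=2, col=1), (row=3, col=2)
  Distance 10: (row=1, col=1), (row=2, col=0), (row=3, col=1)
  Distance 11: (row=0, col=1), (row=1, col=0), (row=3, col=0)
  Distance 12: (row=0, col=0)
Total reachable: 33 (grid has 33 open cells total)

Answer: Reachable cells: 33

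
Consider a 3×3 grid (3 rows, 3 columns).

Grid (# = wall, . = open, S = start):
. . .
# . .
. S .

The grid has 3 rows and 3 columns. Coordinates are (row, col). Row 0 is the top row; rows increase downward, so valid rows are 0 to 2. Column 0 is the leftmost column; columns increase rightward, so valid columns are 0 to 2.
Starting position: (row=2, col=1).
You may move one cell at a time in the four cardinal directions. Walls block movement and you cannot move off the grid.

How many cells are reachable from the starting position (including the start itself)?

Answer: Reachable cells: 8

Derivation:
BFS flood-fill from (row=2, col=1):
  Distance 0: (row=2, col=1)
  Distance 1: (row=1, col=1), (row=2, col=0), (row=2, col=2)
  Distance 2: (row=0, col=1), (row=1, col=2)
  Distance 3: (row=0, col=0), (row=0, col=2)
Total reachable: 8 (grid has 8 open cells total)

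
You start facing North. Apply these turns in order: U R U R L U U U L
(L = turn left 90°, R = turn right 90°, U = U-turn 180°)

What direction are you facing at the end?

Answer: Final heading: South

Derivation:
Start: North
  U (U-turn (180°)) -> South
  R (right (90° clockwise)) -> West
  U (U-turn (180°)) -> East
  R (right (90° clockwise)) -> South
  L (left (90° counter-clockwise)) -> East
  U (U-turn (180°)) -> West
  U (U-turn (180°)) -> East
  U (U-turn (180°)) -> West
  L (left (90° counter-clockwise)) -> South
Final: South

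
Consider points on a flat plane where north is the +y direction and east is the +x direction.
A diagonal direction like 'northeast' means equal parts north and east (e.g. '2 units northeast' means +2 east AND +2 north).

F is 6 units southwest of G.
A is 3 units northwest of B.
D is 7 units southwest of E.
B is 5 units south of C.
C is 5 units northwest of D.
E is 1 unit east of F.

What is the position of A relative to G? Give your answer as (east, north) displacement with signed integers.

Answer: A is at (east=-20, north=-10) relative to G.

Derivation:
Place G at the origin (east=0, north=0).
  F is 6 units southwest of G: delta (east=-6, north=-6); F at (east=-6, north=-6).
  E is 1 unit east of F: delta (east=+1, north=+0); E at (east=-5, north=-6).
  D is 7 units southwest of E: delta (east=-7, north=-7); D at (east=-12, north=-13).
  C is 5 units northwest of D: delta (east=-5, north=+5); C at (east=-17, north=-8).
  B is 5 units south of C: delta (east=+0, north=-5); B at (east=-17, north=-13).
  A is 3 units northwest of B: delta (east=-3, north=+3); A at (east=-20, north=-10).
Therefore A relative to G: (east=-20, north=-10).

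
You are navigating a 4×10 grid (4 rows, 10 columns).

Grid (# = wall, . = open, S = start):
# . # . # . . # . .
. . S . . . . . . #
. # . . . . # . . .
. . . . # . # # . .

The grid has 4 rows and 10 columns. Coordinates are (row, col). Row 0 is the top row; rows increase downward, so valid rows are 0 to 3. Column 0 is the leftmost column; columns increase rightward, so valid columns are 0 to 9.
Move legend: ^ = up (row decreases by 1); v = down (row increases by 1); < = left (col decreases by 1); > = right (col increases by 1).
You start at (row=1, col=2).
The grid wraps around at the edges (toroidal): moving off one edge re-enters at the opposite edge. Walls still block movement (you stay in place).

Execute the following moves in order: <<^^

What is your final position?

Start: (row=1, col=2)
  < (left): (row=1, col=2) -> (row=1, col=1)
  < (left): (row=1, col=1) -> (row=1, col=0)
  ^ (up): blocked, stay at (row=1, col=0)
  ^ (up): blocked, stay at (row=1, col=0)
Final: (row=1, col=0)

Answer: Final position: (row=1, col=0)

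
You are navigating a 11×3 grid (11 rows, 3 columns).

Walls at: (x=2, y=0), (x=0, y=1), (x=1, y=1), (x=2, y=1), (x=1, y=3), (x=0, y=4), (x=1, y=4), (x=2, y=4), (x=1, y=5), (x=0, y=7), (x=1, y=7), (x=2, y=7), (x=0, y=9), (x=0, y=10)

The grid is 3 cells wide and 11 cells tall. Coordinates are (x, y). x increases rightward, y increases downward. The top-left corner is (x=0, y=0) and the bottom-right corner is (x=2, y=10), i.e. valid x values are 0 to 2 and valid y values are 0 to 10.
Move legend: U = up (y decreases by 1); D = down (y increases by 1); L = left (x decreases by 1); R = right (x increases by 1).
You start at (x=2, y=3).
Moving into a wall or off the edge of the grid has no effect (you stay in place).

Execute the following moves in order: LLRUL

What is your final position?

Start: (x=2, y=3)
  L (left): blocked, stay at (x=2, y=3)
  L (left): blocked, stay at (x=2, y=3)
  R (right): blocked, stay at (x=2, y=3)
  U (up): (x=2, y=3) -> (x=2, y=2)
  L (left): (x=2, y=2) -> (x=1, y=2)
Final: (x=1, y=2)

Answer: Final position: (x=1, y=2)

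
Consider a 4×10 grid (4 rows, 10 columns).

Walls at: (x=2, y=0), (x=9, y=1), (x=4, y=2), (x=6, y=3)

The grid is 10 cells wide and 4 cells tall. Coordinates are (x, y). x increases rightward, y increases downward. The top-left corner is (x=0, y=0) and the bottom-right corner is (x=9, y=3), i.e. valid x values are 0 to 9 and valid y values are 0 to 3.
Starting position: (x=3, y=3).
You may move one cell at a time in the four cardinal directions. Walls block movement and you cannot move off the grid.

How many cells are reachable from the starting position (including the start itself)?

Answer: Reachable cells: 36

Derivation:
BFS flood-fill from (x=3, y=3):
  Distance 0: (x=3, y=3)
  Distance 1: (x=3, y=2), (x=2, y=3), (x=4, y=3)
  Distance 2: (x=3, y=1), (x=2, y=2), (x=1, y=3), (x=5, y=3)
  Distance 3: (x=3, y=0), (x=2, y=1), (x=4, y=1), (x=1, y=2), (x=5, y=2), (x=0, y=3)
  Distance 4: (x=4, y=0), (x=1, y=1), (x=5, y=1), (x=0, y=2), (x=6, y=2)
  Distance 5: (x=1, y=0), (x=5, y=0), (x=0, y=1), (x=6, y=1), (x=7, y=2)
  Distance 6: (x=0, y=0), (x=6, y=0), (x=7, y=1), (x=8, y=2), (x=7, y=3)
  Distance 7: (x=7, y=0), (x=8, y=1), (x=9, y=2), (x=8, y=3)
  Distance 8: (x=8, y=0), (x=9, y=3)
  Distance 9: (x=9, y=0)
Total reachable: 36 (grid has 36 open cells total)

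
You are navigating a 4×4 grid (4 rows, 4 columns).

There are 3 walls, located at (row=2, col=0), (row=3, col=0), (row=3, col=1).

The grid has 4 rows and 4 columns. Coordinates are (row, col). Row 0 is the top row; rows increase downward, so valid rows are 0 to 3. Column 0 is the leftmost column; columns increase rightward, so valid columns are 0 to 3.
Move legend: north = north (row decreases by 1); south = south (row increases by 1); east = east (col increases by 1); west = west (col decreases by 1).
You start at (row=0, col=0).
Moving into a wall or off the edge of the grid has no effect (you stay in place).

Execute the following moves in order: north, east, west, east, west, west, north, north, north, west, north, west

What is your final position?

Start: (row=0, col=0)
  north (north): blocked, stay at (row=0, col=0)
  east (east): (row=0, col=0) -> (row=0, col=1)
  west (west): (row=0, col=1) -> (row=0, col=0)
  east (east): (row=0, col=0) -> (row=0, col=1)
  west (west): (row=0, col=1) -> (row=0, col=0)
  west (west): blocked, stay at (row=0, col=0)
  [×3]north (north): blocked, stay at (row=0, col=0)
  west (west): blocked, stay at (row=0, col=0)
  north (north): blocked, stay at (row=0, col=0)
  west (west): blocked, stay at (row=0, col=0)
Final: (row=0, col=0)

Answer: Final position: (row=0, col=0)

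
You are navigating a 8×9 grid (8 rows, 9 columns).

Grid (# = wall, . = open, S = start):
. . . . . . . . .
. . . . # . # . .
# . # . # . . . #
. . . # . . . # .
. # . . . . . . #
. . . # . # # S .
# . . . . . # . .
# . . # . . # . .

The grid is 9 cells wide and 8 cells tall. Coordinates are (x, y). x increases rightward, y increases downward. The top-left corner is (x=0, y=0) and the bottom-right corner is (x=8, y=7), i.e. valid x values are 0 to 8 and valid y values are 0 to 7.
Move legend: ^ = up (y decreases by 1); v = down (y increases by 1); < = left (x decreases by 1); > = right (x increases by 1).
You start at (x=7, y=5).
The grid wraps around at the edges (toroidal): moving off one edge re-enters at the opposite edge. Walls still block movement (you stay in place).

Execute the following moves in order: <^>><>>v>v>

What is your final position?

Start: (x=7, y=5)
  < (left): blocked, stay at (x=7, y=5)
  ^ (up): (x=7, y=5) -> (x=7, y=4)
  > (right): blocked, stay at (x=7, y=4)
  > (right): blocked, stay at (x=7, y=4)
  < (left): (x=7, y=4) -> (x=6, y=4)
  > (right): (x=6, y=4) -> (x=7, y=4)
  > (right): blocked, stay at (x=7, y=4)
  v (down): (x=7, y=4) -> (x=7, y=5)
  > (right): (x=7, y=5) -> (x=8, y=5)
  v (down): (x=8, y=5) -> (x=8, y=6)
  > (right): blocked, stay at (x=8, y=6)
Final: (x=8, y=6)

Answer: Final position: (x=8, y=6)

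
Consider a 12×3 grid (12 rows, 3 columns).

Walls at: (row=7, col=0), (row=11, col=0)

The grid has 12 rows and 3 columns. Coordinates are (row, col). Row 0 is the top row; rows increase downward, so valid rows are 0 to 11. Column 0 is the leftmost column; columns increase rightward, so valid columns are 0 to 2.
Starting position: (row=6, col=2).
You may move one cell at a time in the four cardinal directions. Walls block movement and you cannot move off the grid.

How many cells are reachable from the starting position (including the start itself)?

Answer: Reachable cells: 34

Derivation:
BFS flood-fill from (row=6, col=2):
  Distance 0: (row=6, col=2)
  Distance 1: (row=5, col=2), (row=6, col=1), (row=7, col=2)
  Distance 2: (row=4, col=2), (row=5, col=1), (row=6, col=0), (row=7, col=1), (row=8, col=2)
  Distance 3: (row=3, col=2), (row=4, col=1), (row=5, col=0), (row=8, col=1), (row=9, col=2)
  Distance 4: (row=2, col=2), (row=3, col=1), (row=4, col=0), (row=8, col=0), (row=9, col=1), (row=10, col=2)
  Distance 5: (row=1, col=2), (row=2, col=1), (row=3, col=0), (row=9, col=0), (row=10, col=1), (row=11, col=2)
  Distance 6: (row=0, col=2), (row=1, col=1), (row=2, col=0), (row=10, col=0), (row=11, col=1)
  Distance 7: (row=0, col=1), (row=1, col=0)
  Distance 8: (row=0, col=0)
Total reachable: 34 (grid has 34 open cells total)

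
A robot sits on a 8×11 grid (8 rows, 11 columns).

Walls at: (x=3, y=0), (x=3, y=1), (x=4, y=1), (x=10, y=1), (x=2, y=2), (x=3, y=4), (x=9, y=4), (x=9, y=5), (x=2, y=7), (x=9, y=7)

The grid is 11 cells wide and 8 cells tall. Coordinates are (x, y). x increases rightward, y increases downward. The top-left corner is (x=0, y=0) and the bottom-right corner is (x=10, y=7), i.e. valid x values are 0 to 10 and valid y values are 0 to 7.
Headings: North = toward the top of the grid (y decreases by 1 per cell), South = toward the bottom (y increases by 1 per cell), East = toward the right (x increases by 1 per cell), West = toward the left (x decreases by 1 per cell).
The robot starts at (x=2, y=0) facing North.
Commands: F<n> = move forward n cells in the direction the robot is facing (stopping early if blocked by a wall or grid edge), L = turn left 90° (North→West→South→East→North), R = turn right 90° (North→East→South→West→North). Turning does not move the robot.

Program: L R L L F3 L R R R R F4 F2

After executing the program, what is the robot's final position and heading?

Start: (x=2, y=0), facing North
  L: turn left, now facing West
  R: turn right, now facing North
  L: turn left, now facing West
  L: turn left, now facing South
  F3: move forward 1/3 (blocked), now at (x=2, y=1)
  L: turn left, now facing East
  R: turn right, now facing South
  R: turn right, now facing West
  R: turn right, now facing North
  R: turn right, now facing East
  F4: move forward 0/4 (blocked), now at (x=2, y=1)
  F2: move forward 0/2 (blocked), now at (x=2, y=1)
Final: (x=2, y=1), facing East

Answer: Final position: (x=2, y=1), facing East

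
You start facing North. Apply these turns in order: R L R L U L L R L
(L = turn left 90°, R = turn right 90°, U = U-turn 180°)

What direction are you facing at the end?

Answer: Final heading: North

Derivation:
Start: North
  R (right (90° clockwise)) -> East
  L (left (90° counter-clockwise)) -> North
  R (right (90° clockwise)) -> East
  L (left (90° counter-clockwise)) -> North
  U (U-turn (180°)) -> South
  L (left (90° counter-clockwise)) -> East
  L (left (90° counter-clockwise)) -> North
  R (right (90° clockwise)) -> East
  L (left (90° counter-clockwise)) -> North
Final: North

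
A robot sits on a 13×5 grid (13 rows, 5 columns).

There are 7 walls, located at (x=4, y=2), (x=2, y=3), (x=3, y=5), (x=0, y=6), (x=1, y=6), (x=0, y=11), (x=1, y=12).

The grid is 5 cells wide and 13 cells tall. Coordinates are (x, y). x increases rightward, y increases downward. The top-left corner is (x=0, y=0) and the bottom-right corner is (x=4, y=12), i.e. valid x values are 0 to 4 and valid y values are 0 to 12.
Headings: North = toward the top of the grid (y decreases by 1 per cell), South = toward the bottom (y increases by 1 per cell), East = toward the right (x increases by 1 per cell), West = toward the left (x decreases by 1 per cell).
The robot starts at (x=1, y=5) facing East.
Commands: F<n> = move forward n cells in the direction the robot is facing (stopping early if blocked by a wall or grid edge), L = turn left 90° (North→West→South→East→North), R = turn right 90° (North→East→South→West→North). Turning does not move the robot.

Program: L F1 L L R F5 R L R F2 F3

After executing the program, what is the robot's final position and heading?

Answer: Final position: (x=0, y=0), facing North

Derivation:
Start: (x=1, y=5), facing East
  L: turn left, now facing North
  F1: move forward 1, now at (x=1, y=4)
  L: turn left, now facing West
  L: turn left, now facing South
  R: turn right, now facing West
  F5: move forward 1/5 (blocked), now at (x=0, y=4)
  R: turn right, now facing North
  L: turn left, now facing West
  R: turn right, now facing North
  F2: move forward 2, now at (x=0, y=2)
  F3: move forward 2/3 (blocked), now at (x=0, y=0)
Final: (x=0, y=0), facing North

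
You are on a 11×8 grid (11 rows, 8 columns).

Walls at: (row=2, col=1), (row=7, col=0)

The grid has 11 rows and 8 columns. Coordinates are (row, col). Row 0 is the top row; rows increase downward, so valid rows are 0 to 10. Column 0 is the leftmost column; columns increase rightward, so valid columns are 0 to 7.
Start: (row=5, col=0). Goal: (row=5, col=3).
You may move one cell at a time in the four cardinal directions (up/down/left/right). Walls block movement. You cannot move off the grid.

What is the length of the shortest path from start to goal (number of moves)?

BFS from (row=5, col=0) until reaching (row=5, col=3):
  Distance 0: (row=5, col=0)
  Distance 1: (row=4, col=0), (row=5, col=1), (row=6, col=0)
  Distance 2: (row=3, col=0), (row=4, col=1), (row=5, col=2), (row=6, col=1)
  Distance 3: (row=2, col=0), (row=3, col=1), (row=4, col=2), (row=5, col=3), (row=6, col=2), (row=7, col=1)  <- goal reached here
One shortest path (3 moves): (row=5, col=0) -> (row=5, col=1) -> (row=5, col=2) -> (row=5, col=3)

Answer: Shortest path length: 3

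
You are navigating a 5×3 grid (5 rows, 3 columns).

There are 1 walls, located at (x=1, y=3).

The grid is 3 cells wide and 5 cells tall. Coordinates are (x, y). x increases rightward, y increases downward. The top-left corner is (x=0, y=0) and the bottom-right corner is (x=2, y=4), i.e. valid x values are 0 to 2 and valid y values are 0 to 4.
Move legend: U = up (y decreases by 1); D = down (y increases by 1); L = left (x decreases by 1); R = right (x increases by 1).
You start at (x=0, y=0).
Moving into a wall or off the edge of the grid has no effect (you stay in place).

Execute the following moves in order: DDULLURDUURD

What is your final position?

Answer: Final position: (x=2, y=1)

Derivation:
Start: (x=0, y=0)
  D (down): (x=0, y=0) -> (x=0, y=1)
  D (down): (x=0, y=1) -> (x=0, y=2)
  U (up): (x=0, y=2) -> (x=0, y=1)
  L (left): blocked, stay at (x=0, y=1)
  L (left): blocked, stay at (x=0, y=1)
  U (up): (x=0, y=1) -> (x=0, y=0)
  R (right): (x=0, y=0) -> (x=1, y=0)
  D (down): (x=1, y=0) -> (x=1, y=1)
  U (up): (x=1, y=1) -> (x=1, y=0)
  U (up): blocked, stay at (x=1, y=0)
  R (right): (x=1, y=0) -> (x=2, y=0)
  D (down): (x=2, y=0) -> (x=2, y=1)
Final: (x=2, y=1)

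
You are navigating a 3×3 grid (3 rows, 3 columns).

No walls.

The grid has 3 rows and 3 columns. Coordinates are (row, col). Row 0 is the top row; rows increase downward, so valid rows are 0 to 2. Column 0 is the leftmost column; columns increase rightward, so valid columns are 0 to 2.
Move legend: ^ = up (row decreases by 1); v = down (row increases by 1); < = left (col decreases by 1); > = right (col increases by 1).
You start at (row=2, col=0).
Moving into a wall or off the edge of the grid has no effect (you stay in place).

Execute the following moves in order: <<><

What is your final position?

Answer: Final position: (row=2, col=0)

Derivation:
Start: (row=2, col=0)
  < (left): blocked, stay at (row=2, col=0)
  < (left): blocked, stay at (row=2, col=0)
  > (right): (row=2, col=0) -> (row=2, col=1)
  < (left): (row=2, col=1) -> (row=2, col=0)
Final: (row=2, col=0)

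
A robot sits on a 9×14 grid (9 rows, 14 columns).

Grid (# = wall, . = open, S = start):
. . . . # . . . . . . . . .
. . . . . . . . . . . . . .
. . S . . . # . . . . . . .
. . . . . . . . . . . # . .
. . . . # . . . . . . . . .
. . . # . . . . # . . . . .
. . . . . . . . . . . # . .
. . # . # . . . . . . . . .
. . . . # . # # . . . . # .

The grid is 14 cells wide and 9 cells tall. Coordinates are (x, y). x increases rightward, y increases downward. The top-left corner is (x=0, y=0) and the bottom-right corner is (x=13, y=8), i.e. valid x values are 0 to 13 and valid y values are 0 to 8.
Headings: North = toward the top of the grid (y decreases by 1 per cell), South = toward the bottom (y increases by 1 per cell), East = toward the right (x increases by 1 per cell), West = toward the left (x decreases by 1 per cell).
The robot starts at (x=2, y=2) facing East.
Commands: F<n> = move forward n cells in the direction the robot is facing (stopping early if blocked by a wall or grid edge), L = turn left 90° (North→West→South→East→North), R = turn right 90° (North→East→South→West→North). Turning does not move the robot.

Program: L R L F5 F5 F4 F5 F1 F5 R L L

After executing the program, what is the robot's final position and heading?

Answer: Final position: (x=2, y=0), facing West

Derivation:
Start: (x=2, y=2), facing East
  L: turn left, now facing North
  R: turn right, now facing East
  L: turn left, now facing North
  F5: move forward 2/5 (blocked), now at (x=2, y=0)
  F5: move forward 0/5 (blocked), now at (x=2, y=0)
  F4: move forward 0/4 (blocked), now at (x=2, y=0)
  F5: move forward 0/5 (blocked), now at (x=2, y=0)
  F1: move forward 0/1 (blocked), now at (x=2, y=0)
  F5: move forward 0/5 (blocked), now at (x=2, y=0)
  R: turn right, now facing East
  L: turn left, now facing North
  L: turn left, now facing West
Final: (x=2, y=0), facing West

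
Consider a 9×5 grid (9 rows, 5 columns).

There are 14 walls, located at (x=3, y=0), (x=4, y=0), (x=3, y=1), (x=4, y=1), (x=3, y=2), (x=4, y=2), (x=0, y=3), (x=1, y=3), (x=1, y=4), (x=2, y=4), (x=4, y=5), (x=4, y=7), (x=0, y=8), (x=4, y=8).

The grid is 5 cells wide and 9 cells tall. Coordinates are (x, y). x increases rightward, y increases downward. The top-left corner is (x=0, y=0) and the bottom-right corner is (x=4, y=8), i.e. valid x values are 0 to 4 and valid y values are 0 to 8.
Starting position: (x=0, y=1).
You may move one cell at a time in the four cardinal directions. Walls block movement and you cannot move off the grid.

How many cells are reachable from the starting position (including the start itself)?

BFS flood-fill from (x=0, y=1):
  Distance 0: (x=0, y=1)
  Distance 1: (x=0, y=0), (x=1, y=1), (x=0, y=2)
  Distance 2: (x=1, y=0), (x=2, y=1), (x=1, y=2)
  Distance 3: (x=2, y=0), (x=2, y=2)
  Distance 4: (x=2, y=3)
  Distance 5: (x=3, y=3)
  Distance 6: (x=4, y=3), (x=3, y=4)
  Distance 7: (x=4, y=4), (x=3, y=5)
  Distance 8: (x=2, y=5), (x=3, y=6)
  Distance 9: (x=1, y=5), (x=2, y=6), (x=4, y=6), (x=3, y=7)
  Distance 10: (x=0, y=5), (x=1, y=6), (x=2, y=7), (x=3, y=8)
  Distance 11: (x=0, y=4), (x=0, y=6), (x=1, y=7), (x=2, y=8)
  Distance 12: (x=0, y=7), (x=1, y=8)
Total reachable: 31 (grid has 31 open cells total)

Answer: Reachable cells: 31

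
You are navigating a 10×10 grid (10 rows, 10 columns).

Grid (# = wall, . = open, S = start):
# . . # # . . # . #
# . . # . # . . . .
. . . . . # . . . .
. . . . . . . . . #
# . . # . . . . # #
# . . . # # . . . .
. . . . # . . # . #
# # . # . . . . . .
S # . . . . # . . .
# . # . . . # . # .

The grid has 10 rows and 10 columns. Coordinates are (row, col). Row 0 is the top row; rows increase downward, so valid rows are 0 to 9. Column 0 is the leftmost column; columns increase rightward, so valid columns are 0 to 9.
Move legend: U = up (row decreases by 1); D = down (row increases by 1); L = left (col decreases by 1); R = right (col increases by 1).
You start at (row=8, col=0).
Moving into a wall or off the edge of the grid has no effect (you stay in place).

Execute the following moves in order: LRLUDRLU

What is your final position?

Start: (row=8, col=0)
  L (left): blocked, stay at (row=8, col=0)
  R (right): blocked, stay at (row=8, col=0)
  L (left): blocked, stay at (row=8, col=0)
  U (up): blocked, stay at (row=8, col=0)
  D (down): blocked, stay at (row=8, col=0)
  R (right): blocked, stay at (row=8, col=0)
  L (left): blocked, stay at (row=8, col=0)
  U (up): blocked, stay at (row=8, col=0)
Final: (row=8, col=0)

Answer: Final position: (row=8, col=0)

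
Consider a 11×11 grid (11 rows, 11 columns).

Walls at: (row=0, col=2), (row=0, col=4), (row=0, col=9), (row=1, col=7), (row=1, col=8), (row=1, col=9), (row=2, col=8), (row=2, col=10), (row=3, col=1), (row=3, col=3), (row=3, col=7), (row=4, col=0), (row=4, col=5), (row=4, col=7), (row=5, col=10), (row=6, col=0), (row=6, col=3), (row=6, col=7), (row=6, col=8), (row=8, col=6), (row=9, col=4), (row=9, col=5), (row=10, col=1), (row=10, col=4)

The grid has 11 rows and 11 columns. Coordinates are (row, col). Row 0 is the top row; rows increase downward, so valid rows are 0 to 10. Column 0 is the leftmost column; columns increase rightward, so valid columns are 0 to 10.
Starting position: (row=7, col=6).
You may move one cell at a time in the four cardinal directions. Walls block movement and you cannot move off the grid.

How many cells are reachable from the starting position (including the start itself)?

BFS flood-fill from (row=7, col=6):
  Distance 0: (row=7, col=6)
  Distance 1: (row=6, col=6), (row=7, col=5), (row=7, col=7)
  Distance 2: (row=5, col=6), (row=6, col=5), (row=7, col=4), (row=7, col=8), (row=8, col=5), (row=8, col=7)
  Distance 3: (row=4, col=6), (row=5, col=5), (row=5, col=7), (row=6, col=4), (row=7, col=3), (row=7, col=9), (row=8, col=4), (row=8, col=8), (row=9, col=7)
  Distance 4: (row=3, col=6), (row=5, col=4), (row=5, col=8), (row=6, col=9), (row=7, col=2), (row=7, col=10), (row=8, col=3), (row=8, col=9), (row=9, col=6), (row=9, col=8), (row=10, col=7)
  Distance 5: (row=2, col=6), (row=3, col=5), (row=4, col=4), (row=4, col=8), (row=5, col=3), (row=5, col=9), (row=6, col=2), (row=6, col=10), (row=7, col=1), (row=8, col=2), (row=8, col=10), (row=9, col=3), (row=9, col=9), (row=10, col=6), (row=10, col=8)
  Distance 6: (row=1, col=6), (row=2, col=5), (row=2, col=7), (row=3, col=4), (row=3, col=8), (row=4, col=3), (row=4, col=9), (row=5, col=2), (row=6, col=1), (row=7, col=0), (row=8, col=1), (row=9, col=2), (row=9, col=10), (row=10, col=3), (row=10, col=5), (row=10, col=9)
  Distance 7: (row=0, col=6), (row=1, col=5), (row=2, col=4), (row=3, col=9), (row=4, col=2), (row=4, col=10), (row=5, col=1), (row=8, col=0), (row=9, col=1), (row=10, col=2), (row=10, col=10)
  Distance 8: (row=0, col=5), (row=0, col=7), (row=1, col=4), (row=2, col=3), (row=2, col=9), (row=3, col=2), (row=3, col=10), (row=4, col=1), (row=5, col=0), (row=9, col=0)
  Distance 9: (row=0, col=8), (row=1, col=3), (row=2, col=2), (row=10, col=0)
  Distance 10: (row=0, col=3), (row=1, col=2), (row=2, col=1)
  Distance 11: (row=1, col=1), (row=2, col=0)
  Distance 12: (row=0, col=1), (row=1, col=0), (row=3, col=0)
  Distance 13: (row=0, col=0)
Total reachable: 95 (grid has 97 open cells total)

Answer: Reachable cells: 95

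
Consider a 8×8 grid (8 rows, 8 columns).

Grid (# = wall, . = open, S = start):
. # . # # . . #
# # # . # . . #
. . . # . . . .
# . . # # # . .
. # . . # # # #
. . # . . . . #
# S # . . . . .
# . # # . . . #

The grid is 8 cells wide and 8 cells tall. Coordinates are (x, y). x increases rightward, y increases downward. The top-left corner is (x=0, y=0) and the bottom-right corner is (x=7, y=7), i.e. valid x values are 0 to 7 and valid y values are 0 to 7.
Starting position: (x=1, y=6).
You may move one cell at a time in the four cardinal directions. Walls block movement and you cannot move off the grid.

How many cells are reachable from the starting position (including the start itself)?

BFS flood-fill from (x=1, y=6):
  Distance 0: (x=1, y=6)
  Distance 1: (x=1, y=5), (x=1, y=7)
  Distance 2: (x=0, y=5)
  Distance 3: (x=0, y=4)
Total reachable: 5 (grid has 37 open cells total)

Answer: Reachable cells: 5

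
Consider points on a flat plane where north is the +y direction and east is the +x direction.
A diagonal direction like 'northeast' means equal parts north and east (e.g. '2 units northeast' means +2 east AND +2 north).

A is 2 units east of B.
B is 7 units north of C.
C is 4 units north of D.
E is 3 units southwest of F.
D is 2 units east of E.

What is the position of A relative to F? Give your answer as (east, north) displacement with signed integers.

Place F at the origin (east=0, north=0).
  E is 3 units southwest of F: delta (east=-3, north=-3); E at (east=-3, north=-3).
  D is 2 units east of E: delta (east=+2, north=+0); D at (east=-1, north=-3).
  C is 4 units north of D: delta (east=+0, north=+4); C at (east=-1, north=1).
  B is 7 units north of C: delta (east=+0, north=+7); B at (east=-1, north=8).
  A is 2 units east of B: delta (east=+2, north=+0); A at (east=1, north=8).
Therefore A relative to F: (east=1, north=8).

Answer: A is at (east=1, north=8) relative to F.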